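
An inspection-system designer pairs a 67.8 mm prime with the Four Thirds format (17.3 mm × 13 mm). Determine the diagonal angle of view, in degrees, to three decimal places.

18.134°

Sensor diagonal = √(17.3² + 13²) = √468.2900 ≈ 21.6400 mm.
Angle of view α = 2·arctan(d/2f) with d = 21.6400 mm and f = 67.8 mm.
d/2f = 0.15959; arctan(0.15959) ≈ 9.0672°, so α ≈ 18.1344°.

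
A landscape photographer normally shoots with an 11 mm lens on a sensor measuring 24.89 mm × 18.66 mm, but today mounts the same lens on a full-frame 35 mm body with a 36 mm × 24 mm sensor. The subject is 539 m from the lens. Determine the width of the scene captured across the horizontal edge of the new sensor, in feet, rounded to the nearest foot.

5787 ft

The focal length stays 11 mm; the relevant sensor dimension is now w = 36 mm. Object distance dₒ = 539 m = 539000 mm.
Thin-lens field width W = w·(dₒ − f)/f = 36 × (539000 − 11)/11 ≈ 1763964.000 mm = 1763964.000/304.8 ft = 5787.28 ft.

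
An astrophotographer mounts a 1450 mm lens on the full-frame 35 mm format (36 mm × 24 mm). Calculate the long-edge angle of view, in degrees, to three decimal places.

1.422°

Angle of view α = 2·arctan(w/2f) with w = 36 mm and f = 1450 mm.
w/2f = 0.01241; arctan(0.01241) ≈ 0.7112°, so α ≈ 1.4224°.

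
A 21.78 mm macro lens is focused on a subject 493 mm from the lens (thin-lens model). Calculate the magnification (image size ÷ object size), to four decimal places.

0.0462×

Thin lens: 1/f = 1/dₒ + 1/dᵢ → 1/dᵢ = 1/21.78 − 1/493 = 0.0438853 mm⁻¹, so dᵢ ≈ 22.7867 mm.
Magnification m = dᵢ/dₒ = 22.7867/493 ≈ 0.04622.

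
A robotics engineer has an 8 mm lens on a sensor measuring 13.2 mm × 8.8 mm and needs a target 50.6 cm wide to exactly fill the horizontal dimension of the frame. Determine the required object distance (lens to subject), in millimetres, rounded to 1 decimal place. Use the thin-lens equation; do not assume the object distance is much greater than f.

314.7 mm

W: 50.6 cm = 506 mm.
Magnification m = w/W = dᵢ/dₒ; combined with 1/f = 1/dₒ + 1/dᵢ this gives dₒ = f·(1 + W/w).
dₒ = 8 mm × (1 + 506/13.2) = 8 × 39.3333 ≈ 314.667 mm.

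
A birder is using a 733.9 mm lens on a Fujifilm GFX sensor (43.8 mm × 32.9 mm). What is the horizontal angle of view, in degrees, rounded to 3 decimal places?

Angle of view α = 2·arctan(w/2f) with w = 43.8 mm and f = 733.9 mm.
w/2f = 0.02984; arctan(0.02984) ≈ 1.7092°, so α ≈ 3.4185°.

3.418°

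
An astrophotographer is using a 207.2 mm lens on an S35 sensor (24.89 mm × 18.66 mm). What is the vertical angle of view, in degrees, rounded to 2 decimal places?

5.16°

Angle of view α = 2·arctan(h/2f) with h = 18.66 mm and f = 207.2 mm.
h/2f = 0.04503; arctan(0.04503) ≈ 2.5782°, so α ≈ 5.1565°.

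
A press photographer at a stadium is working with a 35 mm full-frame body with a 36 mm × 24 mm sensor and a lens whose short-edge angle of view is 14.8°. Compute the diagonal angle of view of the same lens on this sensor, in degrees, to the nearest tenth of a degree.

From the short-edge AOV: f = 24 / (2·tan(7.4°)) = 24 / 0.25975 ≈ 92.3949 mm.
Sensor diagonal = √(36² + 24²) = √1872.0000 ≈ 43.2666 mm.
Diagonal AOV = 2·arctan(43.2666 / (2 × 92.3949)) = 2·arctan(0.23414) ≈ 26.3557°.

26.4°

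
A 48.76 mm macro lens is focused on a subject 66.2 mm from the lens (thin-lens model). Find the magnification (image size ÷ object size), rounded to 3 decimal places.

Thin lens: 1/f = 1/dₒ + 1/dᵢ → 1/dᵢ = 1/48.76 − 1/66.2 = 0.0054029 mm⁻¹, so dᵢ ≈ 185.0867 mm.
Magnification m = dᵢ/dₒ = 185.0867/66.2 ≈ 2.79587.

2.796×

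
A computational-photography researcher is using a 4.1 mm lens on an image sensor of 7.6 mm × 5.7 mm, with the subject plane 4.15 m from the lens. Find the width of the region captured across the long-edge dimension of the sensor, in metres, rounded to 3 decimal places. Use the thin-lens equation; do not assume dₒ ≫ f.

dₒ: 4.15 m = 4150 mm.
Similar triangles through the lens centre give W/dₒ = w/dᵢ; with 1/f = 1/dₒ + 1/dᵢ this gives W = w·(dₒ − f)/f.
W = 7.6 mm × (4150 − 4.1) / 4.1 = 7.6 × 1011.1951 ≈ 7685.083 mm = 7.68508 m.

7.685 m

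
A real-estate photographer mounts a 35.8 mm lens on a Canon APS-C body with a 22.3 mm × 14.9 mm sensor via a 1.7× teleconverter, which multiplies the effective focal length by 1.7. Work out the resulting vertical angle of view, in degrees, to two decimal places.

13.96°

Effective focal length f = 35.8 × 1.7 = 60.86 mm.
α = 2·arctan(14.9 / (2 × 60.86)) = 2·arctan(0.12241) ≈ 13.9580°.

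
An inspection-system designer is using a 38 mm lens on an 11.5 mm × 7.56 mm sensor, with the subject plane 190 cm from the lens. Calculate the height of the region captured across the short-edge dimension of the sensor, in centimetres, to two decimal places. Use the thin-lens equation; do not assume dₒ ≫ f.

37.04 cm

dₒ: 190 cm = 1900 mm.
Similar triangles through the lens centre give W/dₒ = h/dᵢ; with 1/f = 1/dₒ + 1/dᵢ this gives W = h·(dₒ − f)/f.
W = 7.56 mm × (1900 − 38) / 38 = 7.56 × 49.0000 ≈ 370.440 mm = 37.044 cm.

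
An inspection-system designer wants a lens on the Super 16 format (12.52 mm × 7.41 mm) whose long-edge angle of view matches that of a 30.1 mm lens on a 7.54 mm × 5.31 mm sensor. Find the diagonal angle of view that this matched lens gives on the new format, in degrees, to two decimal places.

16.56°

Equal long-edge AOV ⇒ f₂ = f₁ · 12.52/7.54 = 30.1 × 1.66048 ≈ 49.9804 mm.
Sensor diagonal = √(12.52² + 7.41²) = √211.6585 ≈ 14.5485 mm.
Diagonal AOV on the new format = 2·arctan(14.5485 / (2 × 49.9804)) = 2·arctan(0.14554) ≈ 16.5616°.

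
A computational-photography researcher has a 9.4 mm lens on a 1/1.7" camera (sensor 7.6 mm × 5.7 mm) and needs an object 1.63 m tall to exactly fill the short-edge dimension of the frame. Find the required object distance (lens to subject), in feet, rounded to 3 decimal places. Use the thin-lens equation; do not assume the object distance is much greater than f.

W: 1.63 m = 1630 mm.
Magnification m = h/W = dᵢ/dₒ; combined with 1/f = 1/dₒ + 1/dᵢ this gives dₒ = f·(1 + W/h).
dₒ = 9.4 mm × (1 + 1630/5.7) = 9.4 × 286.9649 ≈ 2697.470 mm = 2697.470/304.8 ft = 8.84997 ft.

8.850 ft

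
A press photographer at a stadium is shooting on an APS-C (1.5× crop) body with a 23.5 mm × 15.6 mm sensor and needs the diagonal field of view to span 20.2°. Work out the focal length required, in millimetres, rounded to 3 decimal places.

Sensor diagonal = √(23.5² + 15.6²) = √795.6100 ≈ 28.2066 mm.
From α = 2·arctan(d/2f) we get f = d / (2·tan(α/2)).
With d = 28.2066 mm and α/2 = 10.1°, tan(α/2) ≈ 0.17813, so f ≈ 28.2066 / 0.35625 ≈ 79.1754 mm.

79.175 mm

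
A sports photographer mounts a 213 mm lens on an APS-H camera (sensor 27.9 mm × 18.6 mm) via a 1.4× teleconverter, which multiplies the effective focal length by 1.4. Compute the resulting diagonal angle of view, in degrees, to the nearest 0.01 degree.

Effective focal length f = 213 × 1.4 = 298.2 mm.
Sensor diagonal = √(27.9² + 18.6²) = √1124.3700 ≈ 33.5316 mm.
α = 2·arctan(33.532 / (2 × 298.2)) = 2·arctan(0.05622) ≈ 6.4359°.

6.44°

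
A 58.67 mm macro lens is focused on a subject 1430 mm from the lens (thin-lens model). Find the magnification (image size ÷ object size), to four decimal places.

Thin lens: 1/f = 1/dₒ + 1/dᵢ → 1/dᵢ = 1/58.67 − 1/1430 = 0.0163452 mm⁻¹, so dᵢ ≈ 61.1801 mm.
Magnification m = dᵢ/dₒ = 61.1801/1430 ≈ 0.04278.

0.0428×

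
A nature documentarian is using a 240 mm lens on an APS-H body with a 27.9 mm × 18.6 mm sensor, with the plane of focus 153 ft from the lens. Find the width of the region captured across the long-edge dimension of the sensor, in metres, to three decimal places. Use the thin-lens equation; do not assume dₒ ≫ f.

5.393 m

dₒ: 153 ft × 304.8 mm/ft = 46634.40 mm.
Similar triangles through the lens centre give W/dₒ = w/dᵢ; with 1/f = 1/dₒ + 1/dᵢ this gives W = w·(dₒ − f)/f.
W = 27.9 mm × (46634.4 − 240) / 240 = 27.9 × 193.3100 ≈ 5393.349 mm = 5.39335 m.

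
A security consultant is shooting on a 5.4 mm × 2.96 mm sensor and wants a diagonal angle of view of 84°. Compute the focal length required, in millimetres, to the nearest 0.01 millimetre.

Sensor diagonal = √(5.4² + 2.96²) = √37.9216 ≈ 6.1581 mm.
From α = 2·arctan(d/2f) we get f = d / (2·tan(α/2)).
With d = 6.1581 mm and α/2 = 42°, tan(α/2) ≈ 0.90040, so f ≈ 6.1581 / 1.80081 ≈ 3.4196 mm.

3.42 mm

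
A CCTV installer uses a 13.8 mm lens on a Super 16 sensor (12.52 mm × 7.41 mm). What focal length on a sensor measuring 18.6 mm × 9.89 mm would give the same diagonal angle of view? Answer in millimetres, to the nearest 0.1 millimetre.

20.0 mm

Sensor diagonal = √(12.52² + 7.41²) = √211.6585 ≈ 14.5485 mm.
Sensor diagonal = √(18.6² + 9.89²) = √443.7721 ≈ 21.0659 mm.
Equal angle of view means equal diagonal/f ratio, so f₂ = f₁ · (diagonal₂/diagonal₁) = 13.8 × 21.0659/14.5485.
f₂ = 13.8 × 1.44798 ≈ 19.982 mm.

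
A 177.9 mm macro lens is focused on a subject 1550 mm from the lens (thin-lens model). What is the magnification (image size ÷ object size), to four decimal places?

0.1297×

Thin lens: 1/f = 1/dₒ + 1/dᵢ → 1/dᵢ = 1/177.9 − 1/1550 = 0.0049760 mm⁻¹, so dᵢ ≈ 200.9657 mm.
Magnification m = dᵢ/dₒ = 200.9657/1550 ≈ 0.12966.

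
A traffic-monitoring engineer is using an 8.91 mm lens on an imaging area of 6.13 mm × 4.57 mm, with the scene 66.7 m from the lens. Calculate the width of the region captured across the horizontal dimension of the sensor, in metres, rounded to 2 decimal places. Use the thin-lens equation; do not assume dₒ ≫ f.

45.88 m

dₒ: 66.7 m = 66700 mm.
Similar triangles through the lens centre give W/dₒ = w/dᵢ; with 1/f = 1/dₒ + 1/dᵢ this gives W = w·(dₒ − f)/f.
W = 6.13 mm × (66700 − 8.91) / 8.91 = 6.13 × 7484.9708 ≈ 45882.871 mm = 45.8829 m.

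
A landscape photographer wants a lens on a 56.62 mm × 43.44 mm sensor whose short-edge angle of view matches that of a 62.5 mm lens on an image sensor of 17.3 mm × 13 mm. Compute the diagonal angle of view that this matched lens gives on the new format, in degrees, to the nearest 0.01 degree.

19.39°

Equal short-edge AOV ⇒ f₂ = f₁ · 43.44/13 = 62.5 × 3.34154 ≈ 208.8462 mm.
Sensor diagonal = √(56.62² + 43.44²) = √5092.8580 ≈ 71.3643 mm.
Diagonal AOV on the new format = 2·arctan(71.3643 / (2 × 208.8462)) = 2·arctan(0.17085) ≈ 19.3912°.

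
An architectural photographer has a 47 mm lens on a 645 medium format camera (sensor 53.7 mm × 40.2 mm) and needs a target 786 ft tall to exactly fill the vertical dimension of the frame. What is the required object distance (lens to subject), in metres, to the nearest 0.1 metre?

280.1 m

W: 786 ft × 304.8 mm/ft = 239572.79 mm.
Magnification m = h/W = dᵢ/dₒ; combined with 1/f = 1/dₒ + 1/dᵢ this gives dₒ = f·(1 + W/h).
dₒ = 47 mm × (1 + 239573/40.2) = 47 × 5960.5222 ≈ 280144.543 mm = 280.145 m.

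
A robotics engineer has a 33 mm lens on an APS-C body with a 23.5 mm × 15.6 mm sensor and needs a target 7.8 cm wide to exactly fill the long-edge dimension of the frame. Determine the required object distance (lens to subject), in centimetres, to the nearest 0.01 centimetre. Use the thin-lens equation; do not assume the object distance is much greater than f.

14.25 cm

W: 7.8 cm = 78 mm.
Magnification m = w/W = dᵢ/dₒ; combined with 1/f = 1/dₒ + 1/dᵢ this gives dₒ = f·(1 + W/w).
dₒ = 33 mm × (1 + 78/23.5) = 33 × 4.3191 ≈ 142.532 mm = 14.2532 cm.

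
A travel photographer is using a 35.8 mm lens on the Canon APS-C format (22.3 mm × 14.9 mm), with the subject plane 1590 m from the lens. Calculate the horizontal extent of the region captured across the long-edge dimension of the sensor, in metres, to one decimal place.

dₒ: 1590 m = 1.59e+06 mm.
Similar triangles through the lens centre give W/dₒ = w/dᵢ; with 1/f = 1/dₒ + 1/dᵢ this gives W = w·(dₒ − f)/f.
W = 22.3 mm × (1.59e+06 − 35.8) / 35.8 = 22.3 × 44412.4078 ≈ 990396.694 mm = 990.397 m.

990.4 m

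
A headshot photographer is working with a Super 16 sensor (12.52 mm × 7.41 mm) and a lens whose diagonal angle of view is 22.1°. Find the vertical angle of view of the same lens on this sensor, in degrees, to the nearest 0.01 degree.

11.36°

Sensor diagonal = √(12.52² + 7.41²) = √211.6585 ≈ 14.5485 mm.
From the diagonal AOV: f = 14.5485 / (2·tan(11.05°)) = 14.5485 / 0.39057 ≈ 37.2492 mm.
Vertical AOV = 2·arctan(7.41 / (2 × 37.2492)) = 2·arctan(0.09947) ≈ 11.3605°.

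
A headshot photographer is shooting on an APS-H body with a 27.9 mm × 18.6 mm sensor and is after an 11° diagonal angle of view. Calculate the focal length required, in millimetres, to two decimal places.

174.12 mm

Sensor diagonal = √(27.9² + 18.6²) = √1124.3700 ≈ 33.5316 mm.
From α = 2·arctan(d/2f) we get f = d / (2·tan(α/2)).
With d = 33.5316 mm and α/2 = 5.5°, tan(α/2) ≈ 0.09629, so f ≈ 33.5316 / 0.19258 ≈ 174.1196 mm.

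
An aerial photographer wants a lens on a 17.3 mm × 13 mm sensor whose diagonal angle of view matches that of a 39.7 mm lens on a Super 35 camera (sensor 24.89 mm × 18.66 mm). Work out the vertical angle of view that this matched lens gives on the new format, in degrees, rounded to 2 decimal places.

Sensor diagonal = √(24.89² + 18.66²) = √967.7077 ≈ 31.1080 mm.
Sensor diagonal = √(17.3² + 13²) = √468.2900 ≈ 21.6400 mm.
Equal diagonal AOV ⇒ f₂ = f₁ · 21.6400/31.1080 = 39.7 × 0.69564 ≈ 27.6170 mm.
Vertical AOV on the new format = 2·arctan(13 / (2 × 27.6170)) = 2·arctan(0.23536) ≈ 26.4885°.

26.49°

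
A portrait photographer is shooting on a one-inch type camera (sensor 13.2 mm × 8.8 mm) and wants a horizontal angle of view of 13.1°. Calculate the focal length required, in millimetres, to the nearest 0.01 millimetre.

57.48 mm

From α = 2·arctan(w/2f) we get f = w / (2·tan(α/2)).
With w = 13.2 mm and α/2 = 6.55°, tan(α/2) ≈ 0.11482, so f ≈ 13.2 / 0.22964 ≈ 57.4814 mm.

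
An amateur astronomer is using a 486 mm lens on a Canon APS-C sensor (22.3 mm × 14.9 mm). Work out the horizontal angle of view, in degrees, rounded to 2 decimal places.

2.63°

Angle of view α = 2·arctan(w/2f) with w = 22.3 mm and f = 486 mm.
w/2f = 0.02294; arctan(0.02294) ≈ 1.3143°, so α ≈ 2.6285°.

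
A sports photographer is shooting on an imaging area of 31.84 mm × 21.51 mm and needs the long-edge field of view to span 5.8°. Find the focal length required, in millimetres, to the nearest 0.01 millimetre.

314.27 mm

From α = 2·arctan(w/2f) we get f = w / (2·tan(α/2)).
With w = 31.84 mm and α/2 = 2.9°, tan(α/2) ≈ 0.05066, so f ≈ 31.84 / 0.10132 ≈ 314.2654 mm.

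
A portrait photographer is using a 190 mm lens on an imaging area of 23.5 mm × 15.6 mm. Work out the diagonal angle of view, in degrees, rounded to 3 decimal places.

Sensor diagonal = √(23.5² + 15.6²) = √795.6100 ≈ 28.2066 mm.
Angle of view α = 2·arctan(d/2f) with d = 28.2066 mm and f = 190 mm.
d/2f = 0.07423; arctan(0.07423) ≈ 4.2452°, so α ≈ 8.4903°.

8.490°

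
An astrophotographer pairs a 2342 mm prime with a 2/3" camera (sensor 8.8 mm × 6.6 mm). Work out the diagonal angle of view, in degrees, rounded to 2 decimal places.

0.27°

Sensor diagonal = √(8.8² + 6.6²) = √121.0000 ≈ 11.0000 mm.
Angle of view α = 2·arctan(d/2f) with d = 11.0000 mm and f = 2342 mm.
d/2f = 0.00235; arctan(0.00235) ≈ 0.1346°, so α ≈ 0.2691°.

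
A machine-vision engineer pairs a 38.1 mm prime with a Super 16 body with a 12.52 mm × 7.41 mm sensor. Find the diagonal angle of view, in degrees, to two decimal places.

Sensor diagonal = √(12.52² + 7.41²) = √211.6585 ≈ 14.5485 mm.
Angle of view α = 2·arctan(d/2f) with d = 14.5485 mm and f = 38.1 mm.
d/2f = 0.19093; arctan(0.19093) ≈ 10.8091°, so α ≈ 21.6182°.

21.62°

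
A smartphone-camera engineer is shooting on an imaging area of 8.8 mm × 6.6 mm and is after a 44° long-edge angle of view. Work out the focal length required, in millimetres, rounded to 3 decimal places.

From α = 2·arctan(w/2f) we get f = w / (2·tan(α/2)).
With w = 8.8 mm and α/2 = 22°, tan(α/2) ≈ 0.40403, so f ≈ 8.8 / 0.80805 ≈ 10.8904 mm.

10.890 mm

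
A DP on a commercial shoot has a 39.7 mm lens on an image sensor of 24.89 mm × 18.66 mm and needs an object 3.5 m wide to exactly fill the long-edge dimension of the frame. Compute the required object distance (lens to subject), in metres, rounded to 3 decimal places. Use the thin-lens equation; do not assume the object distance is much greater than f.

5.622 m

W: 3.5 m = 3500 mm.
Magnification m = w/W = dᵢ/dₒ; combined with 1/f = 1/dₒ + 1/dᵢ this gives dₒ = f·(1 + W/w).
dₒ = 39.7 mm × (1 + 3500/24.89) = 39.7 × 141.6187 ≈ 5622.263 mm = 5.62226 m.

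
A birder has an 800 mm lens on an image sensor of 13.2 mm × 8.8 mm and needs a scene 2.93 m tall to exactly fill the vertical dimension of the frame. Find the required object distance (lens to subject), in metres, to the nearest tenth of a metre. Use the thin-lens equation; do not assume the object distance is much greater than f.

267.2 m

W: 2.93 m = 2930 mm.
Magnification m = h/W = dᵢ/dₒ; combined with 1/f = 1/dₒ + 1/dᵢ this gives dₒ = f·(1 + W/h).
dₒ = 800 mm × (1 + 2930/8.8) = 800 × 333.9545 ≈ 267163.636 mm = 267.164 m.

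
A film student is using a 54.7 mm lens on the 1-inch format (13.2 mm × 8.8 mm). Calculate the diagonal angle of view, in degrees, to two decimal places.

Sensor diagonal = √(13.2² + 8.8²) = √251.6800 ≈ 15.8644 mm.
Angle of view α = 2·arctan(d/2f) with d = 15.8644 mm and f = 54.7 mm.
d/2f = 0.14501; arctan(0.14501) ≈ 8.2511°, so α ≈ 16.5022°.

16.50°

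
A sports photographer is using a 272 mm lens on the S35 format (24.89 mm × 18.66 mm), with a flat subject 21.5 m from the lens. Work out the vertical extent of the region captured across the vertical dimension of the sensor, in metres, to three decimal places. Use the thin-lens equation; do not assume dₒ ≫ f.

dₒ: 21.5 m = 21500 mm.
Similar triangles through the lens centre give W/dₒ = h/dᵢ; with 1/f = 1/dₒ + 1/dᵢ this gives W = h·(dₒ − f)/f.
W = 18.66 mm × (21500 − 272) / 272 = 18.66 × 78.0441 ≈ 1456.303 mm = 1.4563 m.

1.456 m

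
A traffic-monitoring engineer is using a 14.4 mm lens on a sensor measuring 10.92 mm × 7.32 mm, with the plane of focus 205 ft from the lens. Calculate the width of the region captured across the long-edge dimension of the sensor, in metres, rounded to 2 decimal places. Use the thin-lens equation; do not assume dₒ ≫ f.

47.37 m

dₒ: 205 ft × 304.8 mm/ft = 62484.00 mm.
Similar triangles through the lens centre give W/dₒ = w/dᵢ; with 1/f = 1/dₒ + 1/dᵢ this gives W = w·(dₒ − f)/f.
W = 10.92 mm × (62484 − 14.4) / 14.4 = 10.92 × 4338.1665 ≈ 47372.778 mm = 47.3728 m.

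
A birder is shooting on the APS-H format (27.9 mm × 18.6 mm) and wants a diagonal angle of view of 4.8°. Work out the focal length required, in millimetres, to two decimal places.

400.02 mm

Sensor diagonal = √(27.9² + 18.6²) = √1124.3700 ≈ 33.5316 mm.
From α = 2·arctan(d/2f) we get f = d / (2·tan(α/2)).
With d = 33.5316 mm and α/2 = 2.4°, tan(α/2) ≈ 0.04191, so f ≈ 33.5316 / 0.08382 ≈ 400.0202 mm.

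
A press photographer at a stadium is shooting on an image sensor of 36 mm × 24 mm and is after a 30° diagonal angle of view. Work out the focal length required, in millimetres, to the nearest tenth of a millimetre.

80.7 mm

Sensor diagonal = √(36² + 24²) = √1872.0000 ≈ 43.2666 mm.
From α = 2·arctan(d/2f) we get f = d / (2·tan(α/2)).
With d = 43.2666 mm and α/2 = 15°, tan(α/2) ≈ 0.26795, so f ≈ 43.2666 / 0.53590 ≈ 80.7366 mm.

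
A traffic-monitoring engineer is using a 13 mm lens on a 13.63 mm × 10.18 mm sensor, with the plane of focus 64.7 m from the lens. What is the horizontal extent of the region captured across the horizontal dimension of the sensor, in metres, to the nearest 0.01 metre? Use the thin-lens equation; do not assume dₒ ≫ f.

67.82 m

dₒ: 64.7 m = 64700 mm.
Similar triangles through the lens centre give W/dₒ = w/dᵢ; with 1/f = 1/dₒ + 1/dᵢ this gives W = w·(dₒ − f)/f.
W = 13.63 mm × (64700 − 13) / 13 = 13.63 × 4975.9231 ≈ 67821.832 mm = 67.8218 m.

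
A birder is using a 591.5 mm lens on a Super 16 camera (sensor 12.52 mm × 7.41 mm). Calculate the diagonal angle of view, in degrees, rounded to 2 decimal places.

Sensor diagonal = √(12.52² + 7.41²) = √211.6585 ≈ 14.5485 mm.
Angle of view α = 2·arctan(d/2f) with d = 14.5485 mm and f = 591.5 mm.
d/2f = 0.01230; arctan(0.01230) ≈ 0.7046°, so α ≈ 1.4092°.

1.41°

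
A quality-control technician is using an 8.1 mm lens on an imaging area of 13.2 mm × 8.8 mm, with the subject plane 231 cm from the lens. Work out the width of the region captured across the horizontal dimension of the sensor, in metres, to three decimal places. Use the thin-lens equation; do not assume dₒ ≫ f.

3.751 m

dₒ: 231 cm = 2310 mm.
Similar triangles through the lens centre give W/dₒ = w/dᵢ; with 1/f = 1/dₒ + 1/dᵢ this gives W = w·(dₒ − f)/f.
W = 13.2 mm × (2310 − 8.1) / 8.1 = 13.2 × 284.1852 ≈ 3751.244 mm = 3.75124 m.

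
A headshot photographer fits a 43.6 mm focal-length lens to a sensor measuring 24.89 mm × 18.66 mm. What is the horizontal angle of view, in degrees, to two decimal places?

Angle of view α = 2·arctan(w/2f) with w = 24.89 mm and f = 43.6 mm.
w/2f = 0.28544; arctan(0.28544) ≈ 15.9306°, so α ≈ 31.8613°.

31.86°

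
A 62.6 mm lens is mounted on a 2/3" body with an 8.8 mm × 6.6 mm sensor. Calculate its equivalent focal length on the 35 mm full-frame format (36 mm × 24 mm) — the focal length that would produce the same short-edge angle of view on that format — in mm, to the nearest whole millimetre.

Equal angle of view means equal height/f ratio, so f₂ = f₁ · (height₂/height₁) = 62.6 × 24/6.6.
f₂ = 62.6 × 3.63636 ≈ 227.636 mm.

228 mm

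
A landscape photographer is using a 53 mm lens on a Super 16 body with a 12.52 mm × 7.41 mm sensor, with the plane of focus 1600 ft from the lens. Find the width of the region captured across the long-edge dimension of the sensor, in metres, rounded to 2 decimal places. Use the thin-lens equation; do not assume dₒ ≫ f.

115.19 m

dₒ: 1600 ft × 304.8 mm/ft = 487679.98 mm.
Similar triangles through the lens centre give W/dₒ = w/dᵢ; with 1/f = 1/dₒ + 1/dᵢ this gives W = w·(dₒ − f)/f.
W = 12.52 mm × (487680 − 53) / 53 = 12.52 × 9200.5091 ≈ 115190.374 mm = 115.19 m.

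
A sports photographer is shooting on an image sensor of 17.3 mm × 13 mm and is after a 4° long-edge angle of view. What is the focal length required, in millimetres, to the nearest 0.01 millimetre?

From α = 2·arctan(w/2f) we get f = w / (2·tan(α/2)).
With w = 17.3 mm and α/2 = 2°, tan(α/2) ≈ 0.03492, so f ≈ 17.3 / 0.06984 ≈ 247.7036 mm.

247.70 mm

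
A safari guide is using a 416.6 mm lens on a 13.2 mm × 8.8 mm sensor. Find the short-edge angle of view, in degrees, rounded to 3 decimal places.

1.210°

Angle of view α = 2·arctan(h/2f) with h = 8.8 mm and f = 416.6 mm.
h/2f = 0.01056; arctan(0.01056) ≈ 0.6051°, so α ≈ 1.2102°.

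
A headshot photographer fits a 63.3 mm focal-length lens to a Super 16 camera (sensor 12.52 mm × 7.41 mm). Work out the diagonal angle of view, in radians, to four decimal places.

0.2288 rad

Sensor diagonal = √(12.52² + 7.41²) = √211.6585 ≈ 14.5485 mm.
Angle of view α = 2·arctan(d/2f) with d = 14.5485 mm and f = 63.3 mm.
d/2f = 0.11492; arctan(0.11492) ≈ 0.1144 rad, so α ≈ 0.2288 rad.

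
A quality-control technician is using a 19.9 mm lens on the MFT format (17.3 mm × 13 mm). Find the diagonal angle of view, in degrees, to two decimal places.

57.07°

Sensor diagonal = √(17.3² + 13²) = √468.2900 ≈ 21.6400 mm.
Angle of view α = 2·arctan(d/2f) with d = 21.6400 mm and f = 19.9 mm.
d/2f = 0.54372; arctan(0.54372) ≈ 28.5338°, so α ≈ 57.0675°.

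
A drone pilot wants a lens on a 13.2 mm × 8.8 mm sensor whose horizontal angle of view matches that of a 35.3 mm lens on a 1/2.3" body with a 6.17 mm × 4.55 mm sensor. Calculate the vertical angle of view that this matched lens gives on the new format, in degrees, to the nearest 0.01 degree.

Equal horizontal AOV ⇒ f₂ = f₁ · 13.2/6.17 = 35.3 × 2.13938 ≈ 75.5203 mm.
Vertical AOV on the new format = 2·arctan(8.8 / (2 × 75.5203)) = 2·arctan(0.05826) ≈ 6.6689°.

6.67°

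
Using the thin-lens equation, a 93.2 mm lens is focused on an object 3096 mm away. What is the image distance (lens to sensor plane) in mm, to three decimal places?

1/dᵢ = 1/f − 1/dₒ = 1/93.2 − 1/3096 = 0.0104066 mm⁻¹.
dᵢ = 1/0.0104066 ≈ 96.0927 mm.

96.093 mm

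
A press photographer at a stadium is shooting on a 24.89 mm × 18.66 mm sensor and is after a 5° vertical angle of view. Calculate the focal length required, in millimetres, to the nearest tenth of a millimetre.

From α = 2·arctan(h/2f) we get f = h / (2·tan(α/2)).
With h = 18.66 mm and α/2 = 2.5°, tan(α/2) ≈ 0.04366, so f ≈ 18.66 / 0.08732 ≈ 213.6921 mm.

213.7 mm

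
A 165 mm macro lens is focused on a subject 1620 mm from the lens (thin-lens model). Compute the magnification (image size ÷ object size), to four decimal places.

0.1134×

Thin lens: 1/f = 1/dₒ + 1/dᵢ → 1/dᵢ = 1/165 − 1/1620 = 0.0054433 mm⁻¹, so dᵢ ≈ 183.7113 mm.
Magnification m = dᵢ/dₒ = 183.7113/1620 ≈ 0.11340.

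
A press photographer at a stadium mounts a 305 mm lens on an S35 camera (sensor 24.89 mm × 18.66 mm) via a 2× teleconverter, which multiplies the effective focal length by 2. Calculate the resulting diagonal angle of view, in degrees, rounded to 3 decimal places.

2.921°

Effective focal length f = 305 × 2 = 610 mm.
Sensor diagonal = √(24.89² + 18.66²) = √967.7077 ≈ 31.1080 mm.
α = 2·arctan(31.108 / (2 × 610)) = 2·arctan(0.02550) ≈ 2.9213°.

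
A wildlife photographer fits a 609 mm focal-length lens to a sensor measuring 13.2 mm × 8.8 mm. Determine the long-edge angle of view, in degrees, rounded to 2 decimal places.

Angle of view α = 2·arctan(w/2f) with w = 13.2 mm and f = 609 mm.
w/2f = 0.01084; arctan(0.01084) ≈ 0.6209°, so α ≈ 1.2418°.

1.24°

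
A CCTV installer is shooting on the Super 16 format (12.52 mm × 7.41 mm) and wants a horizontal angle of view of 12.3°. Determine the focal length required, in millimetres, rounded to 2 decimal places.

From α = 2·arctan(w/2f) we get f = w / (2·tan(α/2)).
With w = 12.52 mm and α/2 = 6.15°, tan(α/2) ≈ 0.10775, so f ≈ 12.52 / 0.21550 ≈ 58.0964 mm.

58.10 mm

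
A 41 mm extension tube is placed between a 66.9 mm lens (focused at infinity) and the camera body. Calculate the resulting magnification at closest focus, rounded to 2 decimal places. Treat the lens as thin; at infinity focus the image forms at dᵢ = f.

0.61×

The tube moves the image plane from f to f + e, so dᵢ = 66.9 + 41 = 107.9 mm. Focus is achieved when 1/f = 1/dₒ + 1/dᵢ, giving dₒ = 1/(1/f − 1/(f+e)).
Magnification m = dᵢ/dₒ = (f+e)·(1/f − 1/(f+e)) = e/f = 41/66.9 ≈ 0.6129.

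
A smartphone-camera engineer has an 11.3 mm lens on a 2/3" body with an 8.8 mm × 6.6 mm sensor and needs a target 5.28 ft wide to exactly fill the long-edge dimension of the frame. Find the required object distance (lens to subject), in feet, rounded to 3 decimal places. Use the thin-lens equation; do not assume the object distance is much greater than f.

W: 5.28 ft × 304.8 mm/ft = 1609.34 mm.
Magnification m = w/W = dᵢ/dₒ; combined with 1/f = 1/dₒ + 1/dᵢ this gives dₒ = f·(1 + W/w).
dₒ = 11.3 mm × (1 + 1609.34/8.8) = 11.3 × 183.8800 ≈ 2077.844 mm = 2077.844/304.8 ft = 6.81707 ft.

6.817 ft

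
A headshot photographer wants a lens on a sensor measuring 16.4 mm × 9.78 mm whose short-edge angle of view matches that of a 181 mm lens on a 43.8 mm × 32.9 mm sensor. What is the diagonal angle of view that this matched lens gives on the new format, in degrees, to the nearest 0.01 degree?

20.12°

Equal short-edge AOV ⇒ f₂ = f₁ · 9.78/32.9 = 181 × 0.29726 ≈ 53.8049 mm.
Sensor diagonal = √(16.4² + 9.78²) = √364.6084 ≈ 19.0947 mm.
Diagonal AOV on the new format = 2·arctan(19.0947 / (2 × 53.8049)) = 2·arctan(0.17744) ≈ 20.1241°.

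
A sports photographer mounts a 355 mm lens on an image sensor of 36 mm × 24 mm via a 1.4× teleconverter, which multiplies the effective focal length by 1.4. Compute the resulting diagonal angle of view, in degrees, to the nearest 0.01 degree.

Effective focal length f = 355 × 1.4 = 497 mm.
Sensor diagonal = √(36² + 24²) = √1872.0000 ≈ 43.2666 mm.
α = 2·arctan(43.267 / (2 × 497)) = 2·arctan(0.04353) ≈ 4.9848°.

4.98°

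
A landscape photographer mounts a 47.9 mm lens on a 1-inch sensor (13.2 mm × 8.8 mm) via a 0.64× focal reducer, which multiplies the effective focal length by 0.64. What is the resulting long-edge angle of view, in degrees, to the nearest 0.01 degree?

Effective focal length f = 47.9 × 0.64 = 30.656 mm.
α = 2·arctan(13.2 / (2 × 30.656)) = 2·arctan(0.21529) ≈ 24.2998°.

24.30°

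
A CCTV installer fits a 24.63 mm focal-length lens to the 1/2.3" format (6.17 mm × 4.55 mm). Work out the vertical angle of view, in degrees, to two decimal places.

10.55°

Angle of view α = 2·arctan(h/2f) with h = 4.55 mm and f = 24.63 mm.
h/2f = 0.09237; arctan(0.09237) ≈ 5.2773°, so α ≈ 10.5545°.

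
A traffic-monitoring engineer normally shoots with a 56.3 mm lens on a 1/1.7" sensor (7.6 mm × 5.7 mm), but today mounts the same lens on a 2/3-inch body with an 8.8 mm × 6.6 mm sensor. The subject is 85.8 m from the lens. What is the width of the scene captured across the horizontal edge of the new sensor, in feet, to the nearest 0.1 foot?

44.0 ft

The focal length stays 56.3 mm; the relevant sensor dimension is now w = 8.8 mm. Object distance dₒ = 85.8 m = 85800 mm.
Thin-lens field width W = w·(dₒ − f)/f = 8.8 × (85800 − 56.3)/56.3 ≈ 13402.212 mm = 13402.212/304.8 ft = 43.9705 ft.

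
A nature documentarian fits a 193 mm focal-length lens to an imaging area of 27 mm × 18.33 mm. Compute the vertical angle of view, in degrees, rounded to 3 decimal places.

5.438°

Angle of view α = 2·arctan(h/2f) with h = 18.33 mm and f = 193 mm.
h/2f = 0.04749; arctan(0.04749) ≈ 2.7188°, so α ≈ 5.4375°.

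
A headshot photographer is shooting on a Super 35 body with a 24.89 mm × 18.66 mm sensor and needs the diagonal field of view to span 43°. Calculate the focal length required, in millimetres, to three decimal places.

Sensor diagonal = √(24.89² + 18.66²) = √967.7077 ≈ 31.1080 mm.
From α = 2·arctan(d/2f) we get f = d / (2·tan(α/2)).
With d = 31.1080 mm and α/2 = 21.5°, tan(α/2) ≈ 0.39391, so f ≈ 31.1080 / 0.78782 ≈ 39.4861 mm.

39.486 mm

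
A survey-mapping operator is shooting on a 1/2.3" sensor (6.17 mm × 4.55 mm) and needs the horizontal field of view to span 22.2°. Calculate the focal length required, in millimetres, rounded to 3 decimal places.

From α = 2·arctan(w/2f) we get f = w / (2·tan(α/2)).
With w = 6.17 mm and α/2 = 11.1°, tan(α/2) ≈ 0.19619, so f ≈ 6.17 / 0.39238 ≈ 15.7244 mm.

15.724 mm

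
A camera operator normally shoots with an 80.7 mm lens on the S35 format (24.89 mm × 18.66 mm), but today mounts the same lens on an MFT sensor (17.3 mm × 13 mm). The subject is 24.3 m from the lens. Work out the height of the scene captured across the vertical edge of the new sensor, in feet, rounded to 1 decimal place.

The focal length stays 80.7 mm; the relevant sensor dimension is now h = 13 mm. Object distance dₒ = 24.3 m = 24300 mm.
Thin-lens field height W = h·(dₒ − f)/f = 13 × (24300 − 80.7)/80.7 ≈ 3901.498 mm = 3901.498/304.8 ft = 12.8002 ft.

12.8 ft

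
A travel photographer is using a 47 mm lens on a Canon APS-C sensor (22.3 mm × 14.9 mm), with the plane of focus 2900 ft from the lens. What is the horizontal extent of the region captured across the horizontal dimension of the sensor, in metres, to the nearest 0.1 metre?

419.4 m

dₒ: 2900 ft × 304.8 mm/ft = 883919.97 mm.
Similar triangles through the lens centre give W/dₒ = w/dᵢ; with 1/f = 1/dₒ + 1/dᵢ this gives W = w·(dₒ − f)/f.
W = 22.3 mm × (883920 − 47) / 47 = 22.3 × 18805.8079 ≈ 419369.516 mm = 419.37 m.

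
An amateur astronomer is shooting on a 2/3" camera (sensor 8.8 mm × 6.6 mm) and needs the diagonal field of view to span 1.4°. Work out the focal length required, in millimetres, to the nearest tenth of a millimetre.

Sensor diagonal = √(8.8² + 6.6²) = √121.0000 ≈ 11.0000 mm.
From α = 2·arctan(d/2f) we get f = d / (2·tan(α/2)).
With d = 11.0000 mm and α/2 = 0.7°, tan(α/2) ≈ 0.01222, so f ≈ 11.0000 / 0.02444 ≈ 450.1587 mm.

450.2 mm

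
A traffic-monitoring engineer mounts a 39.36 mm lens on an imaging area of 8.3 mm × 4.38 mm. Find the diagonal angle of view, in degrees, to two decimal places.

13.60°

Sensor diagonal = √(8.3² + 4.38²) = √88.0744 ≈ 9.3848 mm.
Angle of view α = 2·arctan(d/2f) with d = 9.3848 mm and f = 39.36 mm.
d/2f = 0.11922; arctan(0.11922) ≈ 6.7986°, so α ≈ 13.5971°.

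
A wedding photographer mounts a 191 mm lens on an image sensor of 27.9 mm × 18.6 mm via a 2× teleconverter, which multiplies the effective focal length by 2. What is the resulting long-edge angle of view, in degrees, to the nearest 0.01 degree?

Effective focal length f = 191 × 2 = 382 mm.
α = 2·arctan(27.9 / (2 × 382)) = 2·arctan(0.03652) ≈ 4.1828°.

4.18°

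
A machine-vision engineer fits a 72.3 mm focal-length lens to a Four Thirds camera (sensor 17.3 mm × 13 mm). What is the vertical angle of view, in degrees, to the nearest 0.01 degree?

Angle of view α = 2·arctan(h/2f) with h = 13 mm and f = 72.3 mm.
h/2f = 0.08990; arctan(0.08990) ≈ 5.1373°, so α ≈ 10.2745°.

10.27°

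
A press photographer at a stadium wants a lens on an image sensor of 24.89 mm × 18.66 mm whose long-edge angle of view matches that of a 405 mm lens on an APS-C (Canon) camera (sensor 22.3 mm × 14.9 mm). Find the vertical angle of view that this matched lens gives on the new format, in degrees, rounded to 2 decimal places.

2.36°

Equal long-edge AOV ⇒ f₂ = f₁ · 24.89/22.3 = 405 × 1.11614 ≈ 452.0381 mm.
Vertical AOV on the new format = 2·arctan(18.66 / (2 × 452.0381)) = 2·arctan(0.02064) ≈ 2.3648°.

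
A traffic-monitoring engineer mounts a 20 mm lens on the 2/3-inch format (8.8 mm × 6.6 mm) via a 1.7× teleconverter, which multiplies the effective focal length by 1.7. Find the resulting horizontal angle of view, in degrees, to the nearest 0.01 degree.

Effective focal length f = 20 × 1.7 = 34 mm.
α = 2·arctan(8.8 / (2 × 34)) = 2·arctan(0.12941) ≈ 14.7475°.

14.75°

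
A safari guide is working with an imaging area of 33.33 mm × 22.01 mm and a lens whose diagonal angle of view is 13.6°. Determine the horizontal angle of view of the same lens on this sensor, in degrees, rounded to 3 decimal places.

Sensor diagonal = √(33.33² + 22.01²) = √1595.3290 ≈ 39.9416 mm.
From the diagonal AOV: f = 39.9416 / (2·tan(6.8°)) = 39.9416 / 0.23849 ≈ 167.4800 mm.
Horizontal AOV = 2·arctan(33.33 / (2 × 167.4800)) = 2·arctan(0.09950) ≈ 11.3650°.

11.365°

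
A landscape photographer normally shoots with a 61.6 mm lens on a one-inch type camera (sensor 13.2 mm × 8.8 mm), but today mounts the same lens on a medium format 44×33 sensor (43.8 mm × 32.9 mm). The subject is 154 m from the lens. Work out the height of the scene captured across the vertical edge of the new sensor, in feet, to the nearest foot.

The focal length stays 61.6 mm; the relevant sensor dimension is now h = 32.9 mm. Object distance dₒ = 154 m = 154000 mm.
Thin-lens field height W = h·(dₒ − f)/f = 32.9 × (154000 − 61.6)/61.6 ≈ 82217.100 mm = 82217.100/304.8 ft = 269.741 ft.

270 ft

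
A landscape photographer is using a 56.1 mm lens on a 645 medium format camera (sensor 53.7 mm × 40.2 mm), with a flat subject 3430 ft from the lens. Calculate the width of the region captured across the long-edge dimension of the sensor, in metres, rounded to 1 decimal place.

dₒ: 3430 ft × 304.8 mm/ft = 1045463.97 mm.
Similar triangles through the lens centre give W/dₒ = w/dᵢ; with 1/f = 1/dₒ + 1/dᵢ this gives W = w·(dₒ − f)/f.
W = 53.7 mm × (1.04546e+06 − 56.1) / 56.1 = 53.7 × 18634.7213 ≈ 1000684.535 mm = 1000.68 m.

1000.7 m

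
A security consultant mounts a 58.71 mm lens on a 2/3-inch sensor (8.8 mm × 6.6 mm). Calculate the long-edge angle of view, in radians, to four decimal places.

0.1496 rad

Angle of view α = 2·arctan(w/2f) with w = 8.8 mm and f = 58.71 mm.
w/2f = 0.07494; arctan(0.07494) ≈ 0.0748 rad, so α ≈ 0.1496 rad.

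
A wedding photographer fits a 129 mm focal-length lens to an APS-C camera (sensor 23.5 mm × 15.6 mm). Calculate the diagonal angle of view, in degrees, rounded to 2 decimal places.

12.48°

Sensor diagonal = √(23.5² + 15.6²) = √795.6100 ≈ 28.2066 mm.
Angle of view α = 2·arctan(d/2f) with d = 28.2066 mm and f = 129 mm.
d/2f = 0.10933; arctan(0.10933) ≈ 6.2392°, so α ≈ 12.4785°.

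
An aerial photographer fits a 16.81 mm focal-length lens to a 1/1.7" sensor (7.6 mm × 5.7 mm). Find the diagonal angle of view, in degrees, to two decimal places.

31.56°

Sensor diagonal = √(7.6² + 5.7²) = √90.2500 ≈ 9.5000 mm.
Angle of view α = 2·arctan(d/2f) with d = 9.5000 mm and f = 16.81 mm.
d/2f = 0.28257; arctan(0.28257) ≈ 15.7787°, so α ≈ 31.5574°.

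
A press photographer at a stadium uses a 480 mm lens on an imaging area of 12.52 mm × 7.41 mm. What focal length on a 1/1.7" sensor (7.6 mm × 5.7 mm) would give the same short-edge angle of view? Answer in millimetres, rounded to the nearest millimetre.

369 mm

Equal angle of view means equal height/f ratio, so f₂ = f₁ · (height₂/height₁) = 480 × 5.7/7.41.
f₂ = 480 × 0.76923 ≈ 369.231 mm.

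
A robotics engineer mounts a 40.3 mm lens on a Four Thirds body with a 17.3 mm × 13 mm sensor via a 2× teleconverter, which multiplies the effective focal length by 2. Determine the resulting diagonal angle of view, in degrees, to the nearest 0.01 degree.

15.29°

Effective focal length f = 40.3 × 2 = 80.6 mm.
Sensor diagonal = √(17.3² + 13²) = √468.2900 ≈ 21.6400 mm.
α = 2·arctan(21.640 / (2 × 80.6)) = 2·arctan(0.13424) ≈ 15.2917°.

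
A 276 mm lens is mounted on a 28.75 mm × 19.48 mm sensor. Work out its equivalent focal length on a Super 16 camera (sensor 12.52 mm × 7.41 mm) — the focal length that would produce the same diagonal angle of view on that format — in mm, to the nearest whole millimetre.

Sensor diagonal = √(28.75² + 19.48²) = √1206.0329 ≈ 34.7280 mm.
Sensor diagonal = √(12.52² + 7.41²) = √211.6585 ≈ 14.5485 mm.
Equal angle of view means equal diagonal/f ratio, so f₂ = f₁ · (diagonal₂/diagonal₁) = 276 × 14.5485/34.7280.
f₂ = 276 × 0.41893 ≈ 115.624 mm.

116 mm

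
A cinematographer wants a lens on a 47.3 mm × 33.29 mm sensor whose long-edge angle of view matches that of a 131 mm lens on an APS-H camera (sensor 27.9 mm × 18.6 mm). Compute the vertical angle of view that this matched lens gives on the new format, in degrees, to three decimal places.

8.572°

Equal long-edge AOV ⇒ f₂ = f₁ · 47.3/27.9 = 131 × 1.69534 ≈ 222.0896 mm.
Vertical AOV on the new format = 2·arctan(33.29 / (2 × 222.0896)) = 2·arctan(0.07495) ≈ 8.5723°.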